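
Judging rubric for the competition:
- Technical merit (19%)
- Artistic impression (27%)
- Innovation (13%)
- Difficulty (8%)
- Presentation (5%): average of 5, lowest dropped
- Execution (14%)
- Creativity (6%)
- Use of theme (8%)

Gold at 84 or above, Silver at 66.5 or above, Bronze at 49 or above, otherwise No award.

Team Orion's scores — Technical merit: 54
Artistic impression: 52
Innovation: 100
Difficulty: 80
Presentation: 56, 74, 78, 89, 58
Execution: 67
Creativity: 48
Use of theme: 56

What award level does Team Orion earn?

Presentation: drop 56 → average of remaining 4 = 299/4 = 74.75
Weighted total:
  Technical merit 54 × 0.19 = 10.26
  Artistic impression 52 × 0.27 = 14.04
  Innovation 100 × 0.13 = 13
  Difficulty 80 × 0.08 = 6.4
  Presentation 74.75 × 0.05 = 3.7375
  Execution 67 × 0.14 = 9.38
  Creativity 48 × 0.06 = 2.88
  Use of theme 56 × 0.08 = 4.48
Sum = 64.1775
64.1775 is ≥ 49 and < 66.5 → Bronze

Bronze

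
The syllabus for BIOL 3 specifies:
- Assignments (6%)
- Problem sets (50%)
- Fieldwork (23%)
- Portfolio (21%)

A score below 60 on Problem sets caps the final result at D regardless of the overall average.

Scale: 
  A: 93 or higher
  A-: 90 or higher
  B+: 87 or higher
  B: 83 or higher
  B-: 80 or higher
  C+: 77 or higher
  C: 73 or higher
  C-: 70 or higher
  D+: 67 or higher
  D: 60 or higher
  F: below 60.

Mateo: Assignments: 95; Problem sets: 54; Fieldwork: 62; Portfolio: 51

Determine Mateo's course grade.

Problem sets score 54 < 60: minimum not met.
Weighted total:
  Assignments 95 × 0.06 = 5.7
  Problem sets 54 × 0.5 = 27
  Fieldwork 62 × 0.23 = 14.26
  Portfolio 51 × 0.21 = 10.71
Sum = 57.67
57.67 would be F; cap at D applies → F.

F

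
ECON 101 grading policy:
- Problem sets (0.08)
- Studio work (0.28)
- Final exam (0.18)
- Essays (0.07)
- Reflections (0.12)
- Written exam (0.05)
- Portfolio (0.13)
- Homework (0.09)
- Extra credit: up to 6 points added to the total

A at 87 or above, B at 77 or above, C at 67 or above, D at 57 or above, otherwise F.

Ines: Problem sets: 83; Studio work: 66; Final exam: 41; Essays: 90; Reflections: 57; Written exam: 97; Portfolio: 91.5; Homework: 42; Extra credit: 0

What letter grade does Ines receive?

D

Weighted total:
  Problem sets 83 × 0.08 = 6.64
  Studio work 66 × 0.28 = 18.48
  Final exam 41 × 0.18 = 7.38
  Essays 90 × 0.07 = 6.3
  Reflections 57 × 0.12 = 6.84
  Written exam 97 × 0.05 = 4.85
  Portfolio 91.5 × 0.13 = 11.895
  Homework 42 × 0.09 = 3.78
Sum = 66.165
Extra credit: 66.165 + 0 = 66.165
66.165 is ≥ 57 and < 67 → D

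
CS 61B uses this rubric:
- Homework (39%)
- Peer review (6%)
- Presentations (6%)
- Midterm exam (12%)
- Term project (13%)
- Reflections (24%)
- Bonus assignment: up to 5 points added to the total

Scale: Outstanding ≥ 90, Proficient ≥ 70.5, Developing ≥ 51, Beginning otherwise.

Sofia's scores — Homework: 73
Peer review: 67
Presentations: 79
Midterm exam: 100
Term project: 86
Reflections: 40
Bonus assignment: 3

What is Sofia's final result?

Weighted total:
  Homework 73 × 0.39 = 28.47
  Peer review 67 × 0.06 = 4.02
  Presentations 79 × 0.06 = 4.74
  Midterm exam 100 × 0.12 = 12
  Term project 86 × 0.13 = 11.18
  Reflections 40 × 0.24 = 9.6
Sum = 70.01
Bonus assignment: 70.01 + 3 = 73.01
73.01 is ≥ 70.5 and < 90 → Proficient

Proficient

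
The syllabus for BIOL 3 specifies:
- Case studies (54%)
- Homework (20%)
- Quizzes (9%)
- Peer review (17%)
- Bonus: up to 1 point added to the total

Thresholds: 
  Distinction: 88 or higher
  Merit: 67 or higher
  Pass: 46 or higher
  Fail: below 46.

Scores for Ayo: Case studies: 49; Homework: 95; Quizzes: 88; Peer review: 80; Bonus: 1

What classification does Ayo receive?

Merit

Weighted total:
  Case studies 49 × 0.54 = 26.46
  Homework 95 × 0.2 = 19
  Quizzes 88 × 0.09 = 7.92
  Peer review 80 × 0.17 = 13.6
Sum = 66.98
Bonus: 66.98 + 1 = 67.98
67.98 is ≥ 67 and < 88 → Merit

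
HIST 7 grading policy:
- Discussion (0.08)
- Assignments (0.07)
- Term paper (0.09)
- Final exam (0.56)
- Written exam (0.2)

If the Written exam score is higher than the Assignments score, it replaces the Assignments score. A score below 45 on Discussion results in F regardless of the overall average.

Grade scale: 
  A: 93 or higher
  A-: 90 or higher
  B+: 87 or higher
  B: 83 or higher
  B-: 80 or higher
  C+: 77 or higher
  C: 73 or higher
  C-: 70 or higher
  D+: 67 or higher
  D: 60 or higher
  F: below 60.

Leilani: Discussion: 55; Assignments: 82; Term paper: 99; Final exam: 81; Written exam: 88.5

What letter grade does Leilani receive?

Written exam (88.5) > Assignments (82), so Assignments counts as 88.5.
Discussion score 55 ≥ 45: minimum met.
Weighted total:
  Discussion 55 × 0.08 = 4.4
  Assignments 88.5 × 0.07 = 6.195
  Term paper 99 × 0.09 = 8.91
  Final exam 81 × 0.56 = 45.36
  Written exam 88.5 × 0.2 = 17.7
Sum = 82.565
82.565 is ≥ 80 and < 83 → B-

B-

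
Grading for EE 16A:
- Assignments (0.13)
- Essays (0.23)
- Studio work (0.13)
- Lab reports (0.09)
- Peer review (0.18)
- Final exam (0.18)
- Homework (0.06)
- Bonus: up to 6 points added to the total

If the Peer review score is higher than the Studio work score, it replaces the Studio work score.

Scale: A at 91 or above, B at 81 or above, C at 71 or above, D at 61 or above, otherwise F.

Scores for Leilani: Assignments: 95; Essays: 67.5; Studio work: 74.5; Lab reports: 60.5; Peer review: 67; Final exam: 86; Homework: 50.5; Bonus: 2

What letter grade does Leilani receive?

C

Peer review (67) ≤ Studio work (74.5), so Studio work stays at 74.5.
Weighted total:
  Assignments 95 × 0.13 = 12.35
  Essays 67.5 × 0.23 = 15.525
  Studio work 74.5 × 0.13 = 9.685
  Lab reports 60.5 × 0.09 = 5.445
  Peer review 67 × 0.18 = 12.06
  Final exam 86 × 0.18 = 15.48
  Homework 50.5 × 0.06 = 3.03
Sum = 73.575
Bonus: 73.575 + 2 = 75.575
75.575 is ≥ 71 and < 81 → C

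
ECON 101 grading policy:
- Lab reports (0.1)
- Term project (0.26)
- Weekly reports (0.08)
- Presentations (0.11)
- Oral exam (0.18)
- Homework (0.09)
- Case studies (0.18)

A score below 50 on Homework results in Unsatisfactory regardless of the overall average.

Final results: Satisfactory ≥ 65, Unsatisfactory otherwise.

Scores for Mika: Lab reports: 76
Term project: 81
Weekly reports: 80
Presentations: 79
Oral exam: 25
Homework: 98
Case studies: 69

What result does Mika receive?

Homework score 98 ≥ 50: minimum met.
Weighted total:
  Lab reports 76 × 0.1 = 7.6
  Term project 81 × 0.26 = 21.06
  Weekly reports 80 × 0.08 = 6.4
  Presentations 79 × 0.11 = 8.69
  Oral exam 25 × 0.18 = 4.5
  Homework 98 × 0.09 = 8.82
  Case studies 69 × 0.18 = 12.42
Sum = 69.49
69.49 ≥ 65 → Satisfactory

Satisfactory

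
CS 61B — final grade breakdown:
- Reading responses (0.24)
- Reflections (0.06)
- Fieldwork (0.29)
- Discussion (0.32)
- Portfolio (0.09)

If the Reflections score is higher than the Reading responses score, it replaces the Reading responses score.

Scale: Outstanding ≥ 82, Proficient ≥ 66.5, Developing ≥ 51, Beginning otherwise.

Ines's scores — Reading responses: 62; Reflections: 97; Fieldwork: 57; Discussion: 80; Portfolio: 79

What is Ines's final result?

Proficient

Reflections (97) > Reading responses (62), so Reading responses counts as 97.
Weighted total:
  Reading responses 97 × 0.24 = 23.28
  Reflections 97 × 0.06 = 5.82
  Fieldwork 57 × 0.29 = 16.53
  Discussion 80 × 0.32 = 25.6
  Portfolio 79 × 0.09 = 7.11
Sum = 78.34
78.34 is ≥ 66.5 and < 82 → Proficient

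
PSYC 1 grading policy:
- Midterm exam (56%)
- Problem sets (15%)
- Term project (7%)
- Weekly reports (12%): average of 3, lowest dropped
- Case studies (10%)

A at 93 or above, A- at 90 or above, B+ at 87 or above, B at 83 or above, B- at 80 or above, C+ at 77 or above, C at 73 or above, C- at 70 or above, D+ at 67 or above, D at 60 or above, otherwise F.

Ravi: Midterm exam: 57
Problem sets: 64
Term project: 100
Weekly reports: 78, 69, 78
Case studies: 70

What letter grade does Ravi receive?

D

Weekly reports: drop 69 → average of remaining 2 = 156/2 = 78
Weighted total:
  Midterm exam 57 × 0.56 = 31.92
  Problem sets 64 × 0.15 = 9.6
  Term project 100 × 0.07 = 7
  Weekly reports 78 × 0.12 = 9.36
  Case studies 70 × 0.1 = 7
Sum = 64.88
64.88 is ≥ 60 and < 67 → D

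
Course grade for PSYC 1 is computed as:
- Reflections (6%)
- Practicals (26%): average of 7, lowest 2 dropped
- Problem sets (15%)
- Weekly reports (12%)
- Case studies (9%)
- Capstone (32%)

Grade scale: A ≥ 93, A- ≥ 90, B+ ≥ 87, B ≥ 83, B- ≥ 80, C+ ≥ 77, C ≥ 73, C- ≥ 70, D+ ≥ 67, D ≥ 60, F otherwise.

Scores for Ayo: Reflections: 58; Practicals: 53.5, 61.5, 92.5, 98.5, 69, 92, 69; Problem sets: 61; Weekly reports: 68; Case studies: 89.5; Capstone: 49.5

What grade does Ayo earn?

D

Practicals: drop 53.5, 61.5 → average of remaining 5 = 421/5 = 84.2
Weighted total:
  Reflections 58 × 0.06 = 3.48
  Practicals 84.2 × 0.26 = 21.892
  Problem sets 61 × 0.15 = 9.15
  Weekly reports 68 × 0.12 = 8.16
  Case studies 89.5 × 0.09 = 8.055
  Capstone 49.5 × 0.32 = 15.84
Sum = 66.577
66.577 is ≥ 60 and < 67 → D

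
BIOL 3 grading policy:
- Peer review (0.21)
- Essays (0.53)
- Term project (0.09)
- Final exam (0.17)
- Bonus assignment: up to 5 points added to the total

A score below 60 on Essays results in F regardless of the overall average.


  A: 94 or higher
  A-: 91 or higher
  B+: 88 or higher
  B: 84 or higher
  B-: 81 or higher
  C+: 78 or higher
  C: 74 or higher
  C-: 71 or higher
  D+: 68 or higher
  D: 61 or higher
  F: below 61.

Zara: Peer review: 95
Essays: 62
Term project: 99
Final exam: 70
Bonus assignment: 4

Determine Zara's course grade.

C

Essays score 62 ≥ 60: minimum met.
Weighted total:
  Peer review 95 × 0.21 = 19.95
  Essays 62 × 0.53 = 32.86
  Term project 99 × 0.09 = 8.91
  Final exam 70 × 0.17 = 11.9
Sum = 73.62
Bonus assignment: 73.62 + 4 = 77.62
77.62 is ≥ 74 and < 78 → C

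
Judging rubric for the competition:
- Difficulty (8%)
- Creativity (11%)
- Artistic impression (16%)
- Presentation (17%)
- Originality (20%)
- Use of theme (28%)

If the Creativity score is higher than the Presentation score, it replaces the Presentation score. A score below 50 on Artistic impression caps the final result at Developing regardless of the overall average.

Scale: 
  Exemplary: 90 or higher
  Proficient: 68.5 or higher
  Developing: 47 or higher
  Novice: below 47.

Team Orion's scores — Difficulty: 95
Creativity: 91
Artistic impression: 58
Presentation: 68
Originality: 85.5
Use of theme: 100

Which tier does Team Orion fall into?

Proficient

Creativity (91) > Presentation (68), so Presentation counts as 91.
Artistic impression score 58 ≥ 50: minimum met.
Weighted total:
  Difficulty 95 × 0.08 = 7.6
  Creativity 91 × 0.11 = 10.01
  Artistic impression 58 × 0.16 = 9.28
  Presentation 91 × 0.17 = 15.47
  Originality 85.5 × 0.2 = 17.1
  Use of theme 100 × 0.28 = 28
Sum = 87.46
87.46 is ≥ 68.5 and < 90 → Proficient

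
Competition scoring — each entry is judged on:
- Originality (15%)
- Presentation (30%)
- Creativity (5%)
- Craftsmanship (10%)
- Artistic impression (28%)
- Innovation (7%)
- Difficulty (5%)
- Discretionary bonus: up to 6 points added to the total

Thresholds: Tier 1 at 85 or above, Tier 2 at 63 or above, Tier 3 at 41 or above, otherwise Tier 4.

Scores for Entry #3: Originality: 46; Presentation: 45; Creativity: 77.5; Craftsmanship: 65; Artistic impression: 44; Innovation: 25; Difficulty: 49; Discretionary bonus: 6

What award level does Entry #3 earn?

Tier 3

Weighted total:
  Originality 46 × 0.15 = 6.9
  Presentation 45 × 0.3 = 13.5
  Creativity 77.5 × 0.05 = 3.875
  Craftsmanship 65 × 0.1 = 6.5
  Artistic impression 44 × 0.28 = 12.32
  Innovation 25 × 0.07 = 1.75
  Difficulty 49 × 0.05 = 2.45
Sum = 47.295
Discretionary bonus: 47.295 + 6 = 53.295
53.295 is ≥ 41 and < 63 → Tier 3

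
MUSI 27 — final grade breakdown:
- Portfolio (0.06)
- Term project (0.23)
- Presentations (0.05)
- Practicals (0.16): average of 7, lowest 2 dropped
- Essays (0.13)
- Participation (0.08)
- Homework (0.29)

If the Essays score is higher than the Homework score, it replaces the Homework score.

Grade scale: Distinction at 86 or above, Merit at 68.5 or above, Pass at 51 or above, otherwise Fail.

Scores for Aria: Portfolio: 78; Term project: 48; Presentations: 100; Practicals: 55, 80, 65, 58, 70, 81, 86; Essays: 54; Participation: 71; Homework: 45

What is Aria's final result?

Pass

Practicals: drop 55, 58 → average of remaining 5 = 382/5 = 76.4
Essays (54) > Homework (45), so Homework counts as 54.
Weighted total:
  Portfolio 78 × 0.06 = 4.68
  Term project 48 × 0.23 = 11.04
  Presentations 100 × 0.05 = 5
  Practicals 76.4 × 0.16 = 12.224
  Essays 54 × 0.13 = 7.02
  Participation 71 × 0.08 = 5.68
  Homework 54 × 0.29 = 15.66
Sum = 61.304
61.304 is ≥ 51 and < 68.5 → Pass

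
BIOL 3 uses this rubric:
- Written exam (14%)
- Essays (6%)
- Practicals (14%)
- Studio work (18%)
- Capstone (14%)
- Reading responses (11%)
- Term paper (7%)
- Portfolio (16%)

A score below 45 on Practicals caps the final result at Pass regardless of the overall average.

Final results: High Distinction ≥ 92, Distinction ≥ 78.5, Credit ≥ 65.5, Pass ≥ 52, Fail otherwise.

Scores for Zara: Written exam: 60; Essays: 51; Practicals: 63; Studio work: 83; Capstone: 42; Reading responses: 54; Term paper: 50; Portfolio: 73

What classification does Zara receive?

Practicals score 63 ≥ 45: minimum met.
Weighted total:
  Written exam 60 × 0.14 = 8.4
  Essays 51 × 0.06 = 3.06
  Practicals 63 × 0.14 = 8.82
  Studio work 83 × 0.18 = 14.94
  Capstone 42 × 0.14 = 5.88
  Reading responses 54 × 0.11 = 5.94
  Term paper 50 × 0.07 = 3.5
  Portfolio 73 × 0.16 = 11.68
Sum = 62.22
62.22 is ≥ 52 and < 65.5 → Pass

Pass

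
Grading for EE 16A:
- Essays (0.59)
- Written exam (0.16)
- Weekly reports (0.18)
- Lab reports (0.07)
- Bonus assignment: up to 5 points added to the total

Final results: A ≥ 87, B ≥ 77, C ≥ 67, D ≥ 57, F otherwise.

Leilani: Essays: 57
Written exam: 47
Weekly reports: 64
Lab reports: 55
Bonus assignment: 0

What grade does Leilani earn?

F

Weighted total:
  Essays 57 × 0.59 = 33.63
  Written exam 47 × 0.16 = 7.52
  Weekly reports 64 × 0.18 = 11.52
  Lab reports 55 × 0.07 = 3.85
Sum = 56.52
Bonus assignment: 56.52 + 0 = 56.52
56.52 < 57 → F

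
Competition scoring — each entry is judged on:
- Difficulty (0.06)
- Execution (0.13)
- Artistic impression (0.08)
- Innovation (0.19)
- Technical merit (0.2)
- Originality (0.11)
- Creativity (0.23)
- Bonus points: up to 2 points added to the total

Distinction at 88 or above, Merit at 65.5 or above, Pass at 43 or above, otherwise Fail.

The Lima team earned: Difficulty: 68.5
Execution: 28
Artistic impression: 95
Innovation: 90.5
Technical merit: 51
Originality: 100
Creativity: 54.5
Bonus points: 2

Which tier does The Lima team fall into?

Merit

Weighted total:
  Difficulty 68.5 × 0.06 = 4.11
  Execution 28 × 0.13 = 3.64
  Artistic impression 95 × 0.08 = 7.6
  Innovation 90.5 × 0.19 = 17.195
  Technical merit 51 × 0.2 = 10.2
  Originality 100 × 0.11 = 11
  Creativity 54.5 × 0.23 = 12.535
Sum = 66.28
Bonus points: 66.28 + 2 = 68.28
68.28 is ≥ 65.5 and < 88 → Merit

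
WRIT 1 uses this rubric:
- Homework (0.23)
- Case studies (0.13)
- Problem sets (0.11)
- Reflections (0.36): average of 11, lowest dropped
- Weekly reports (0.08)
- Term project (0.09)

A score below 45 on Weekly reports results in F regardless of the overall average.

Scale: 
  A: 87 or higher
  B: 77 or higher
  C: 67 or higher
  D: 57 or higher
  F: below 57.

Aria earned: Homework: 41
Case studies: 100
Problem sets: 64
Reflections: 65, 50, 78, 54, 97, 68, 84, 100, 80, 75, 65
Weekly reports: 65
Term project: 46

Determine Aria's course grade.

D

Reflections: drop 50 → average of remaining 10 = 766/10 = 76.6
Weekly reports score 65 ≥ 45: minimum met.
Weighted total:
  Homework 41 × 0.23 = 9.43
  Case studies 100 × 0.13 = 13
  Problem sets 64 × 0.11 = 7.04
  Reflections 76.6 × 0.36 = 27.576
  Weekly reports 65 × 0.08 = 5.2
  Term project 46 × 0.09 = 4.14
Sum = 66.386
66.386 is ≥ 57 and < 67 → D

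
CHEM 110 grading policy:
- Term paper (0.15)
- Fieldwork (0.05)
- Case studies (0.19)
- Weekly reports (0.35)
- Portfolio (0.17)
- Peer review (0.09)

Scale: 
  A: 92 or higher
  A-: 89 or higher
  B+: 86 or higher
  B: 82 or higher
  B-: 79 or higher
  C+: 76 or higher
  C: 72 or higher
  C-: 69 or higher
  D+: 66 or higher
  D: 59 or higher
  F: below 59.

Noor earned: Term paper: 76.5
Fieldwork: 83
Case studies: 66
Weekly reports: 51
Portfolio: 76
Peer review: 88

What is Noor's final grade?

Weighted total:
  Term paper 76.5 × 0.15 = 11.475
  Fieldwork 83 × 0.05 = 4.15
  Case studies 66 × 0.19 = 12.54
  Weekly reports 51 × 0.35 = 17.85
  Portfolio 76 × 0.17 = 12.92
  Peer review 88 × 0.09 = 7.92
Sum = 66.855
66.855 is ≥ 66 and < 69 → D+

D+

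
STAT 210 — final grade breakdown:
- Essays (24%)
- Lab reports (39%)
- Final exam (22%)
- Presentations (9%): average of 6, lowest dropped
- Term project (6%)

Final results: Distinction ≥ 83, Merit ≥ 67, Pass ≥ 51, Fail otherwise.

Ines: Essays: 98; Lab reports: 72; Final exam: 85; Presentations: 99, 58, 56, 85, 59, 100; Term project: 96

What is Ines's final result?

Distinction

Presentations: drop 56 → average of remaining 5 = 401/5 = 80.2
Weighted total:
  Essays 98 × 0.24 = 23.52
  Lab reports 72 × 0.39 = 28.08
  Final exam 85 × 0.22 = 18.7
  Presentations 80.2 × 0.09 = 7.218
  Term project 96 × 0.06 = 5.76
Sum = 83.278
83.278 ≥ 83 → Distinction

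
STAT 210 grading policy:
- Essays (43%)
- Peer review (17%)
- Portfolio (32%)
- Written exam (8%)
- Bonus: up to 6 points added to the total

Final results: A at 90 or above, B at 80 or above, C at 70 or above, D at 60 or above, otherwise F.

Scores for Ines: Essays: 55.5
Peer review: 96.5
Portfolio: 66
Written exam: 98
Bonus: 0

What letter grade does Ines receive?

Weighted total:
  Essays 55.5 × 0.43 = 23.865
  Peer review 96.5 × 0.17 = 16.405
  Portfolio 66 × 0.32 = 21.12
  Written exam 98 × 0.08 = 7.84
Sum = 69.23
Bonus: 69.23 + 0 = 69.23
69.23 is ≥ 60 and < 70 → D

D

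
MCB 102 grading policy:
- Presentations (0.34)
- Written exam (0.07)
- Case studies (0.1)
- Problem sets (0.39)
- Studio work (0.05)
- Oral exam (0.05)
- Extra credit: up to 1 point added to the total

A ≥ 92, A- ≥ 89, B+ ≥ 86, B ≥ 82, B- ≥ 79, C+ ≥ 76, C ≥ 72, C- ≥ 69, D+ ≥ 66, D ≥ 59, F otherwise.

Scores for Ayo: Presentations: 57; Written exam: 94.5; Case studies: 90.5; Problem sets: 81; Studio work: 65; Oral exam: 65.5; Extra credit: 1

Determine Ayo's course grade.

Weighted total:
  Presentations 57 × 0.34 = 19.38
  Written exam 94.5 × 0.07 = 6.615
  Case studies 90.5 × 0.1 = 9.05
  Problem sets 81 × 0.39 = 31.59
  Studio work 65 × 0.05 = 3.25
  Oral exam 65.5 × 0.05 = 3.275
Sum = 73.16
Extra credit: 73.16 + 1 = 74.16
74.16 is ≥ 72 and < 76 → C

C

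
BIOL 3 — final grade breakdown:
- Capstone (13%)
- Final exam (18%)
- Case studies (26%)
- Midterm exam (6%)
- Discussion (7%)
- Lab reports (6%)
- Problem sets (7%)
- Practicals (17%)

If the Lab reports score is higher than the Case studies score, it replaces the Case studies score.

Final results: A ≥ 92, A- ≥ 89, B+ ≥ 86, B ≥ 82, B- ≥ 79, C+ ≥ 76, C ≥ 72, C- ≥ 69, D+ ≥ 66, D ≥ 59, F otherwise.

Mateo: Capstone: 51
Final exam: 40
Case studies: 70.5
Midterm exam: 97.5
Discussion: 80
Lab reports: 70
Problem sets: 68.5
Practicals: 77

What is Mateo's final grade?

Lab reports (70) ≤ Case studies (70.5), so Case studies stays at 70.5.
Weighted total:
  Capstone 51 × 0.13 = 6.63
  Final exam 40 × 0.18 = 7.2
  Case studies 70.5 × 0.26 = 18.33
  Midterm exam 97.5 × 0.06 = 5.85
  Discussion 80 × 0.07 = 5.6
  Lab reports 70 × 0.06 = 4.2
  Problem sets 68.5 × 0.07 = 4.795
  Practicals 77 × 0.17 = 13.09
Sum = 65.695
65.695 is ≥ 59 and < 66 → D

D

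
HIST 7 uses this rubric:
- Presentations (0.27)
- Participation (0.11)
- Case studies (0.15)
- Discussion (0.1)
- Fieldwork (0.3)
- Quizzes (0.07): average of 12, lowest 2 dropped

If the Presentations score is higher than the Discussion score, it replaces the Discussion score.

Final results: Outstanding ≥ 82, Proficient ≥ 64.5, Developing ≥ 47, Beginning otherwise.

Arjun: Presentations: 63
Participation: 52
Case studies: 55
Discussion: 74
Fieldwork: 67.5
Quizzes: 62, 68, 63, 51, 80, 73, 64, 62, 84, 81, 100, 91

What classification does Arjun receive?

Developing

Quizzes: drop 51, 62 → average of remaining 10 = 766/10 = 76.6
Presentations (63) ≤ Discussion (74), so Discussion stays at 74.
Weighted total:
  Presentations 63 × 0.27 = 17.01
  Participation 52 × 0.11 = 5.72
  Case studies 55 × 0.15 = 8.25
  Discussion 74 × 0.1 = 7.4
  Fieldwork 67.5 × 0.3 = 20.25
  Quizzes 76.6 × 0.07 = 5.362
Sum = 63.992
63.992 is ≥ 47 and < 64.5 → Developing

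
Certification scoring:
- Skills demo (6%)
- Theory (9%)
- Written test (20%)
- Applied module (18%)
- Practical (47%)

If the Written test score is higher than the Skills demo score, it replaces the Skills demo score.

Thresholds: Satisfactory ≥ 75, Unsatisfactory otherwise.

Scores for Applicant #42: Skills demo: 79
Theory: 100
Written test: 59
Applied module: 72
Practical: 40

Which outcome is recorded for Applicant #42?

Unsatisfactory

Written test (59) ≤ Skills demo (79), so Skills demo stays at 79.
Weighted total:
  Skills demo 79 × 0.06 = 4.74
  Theory 100 × 0.09 = 9
  Written test 59 × 0.2 = 11.8
  Applied module 72 × 0.18 = 12.96
  Practical 40 × 0.47 = 18.8
Sum = 57.3
57.3 < 75 → Unsatisfactory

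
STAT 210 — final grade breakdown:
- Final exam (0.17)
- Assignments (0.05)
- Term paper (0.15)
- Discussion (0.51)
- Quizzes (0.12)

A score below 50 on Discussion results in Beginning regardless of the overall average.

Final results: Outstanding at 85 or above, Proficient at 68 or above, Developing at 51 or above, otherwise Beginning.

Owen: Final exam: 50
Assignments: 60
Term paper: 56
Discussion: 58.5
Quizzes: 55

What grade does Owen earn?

Developing

Discussion score 58.5 ≥ 50: minimum met.
Weighted total:
  Final exam 50 × 0.17 = 8.5
  Assignments 60 × 0.05 = 3
  Term paper 56 × 0.15 = 8.4
  Discussion 58.5 × 0.51 = 29.835
  Quizzes 55 × 0.12 = 6.6
Sum = 56.335
56.335 is ≥ 51 and < 68 → Developing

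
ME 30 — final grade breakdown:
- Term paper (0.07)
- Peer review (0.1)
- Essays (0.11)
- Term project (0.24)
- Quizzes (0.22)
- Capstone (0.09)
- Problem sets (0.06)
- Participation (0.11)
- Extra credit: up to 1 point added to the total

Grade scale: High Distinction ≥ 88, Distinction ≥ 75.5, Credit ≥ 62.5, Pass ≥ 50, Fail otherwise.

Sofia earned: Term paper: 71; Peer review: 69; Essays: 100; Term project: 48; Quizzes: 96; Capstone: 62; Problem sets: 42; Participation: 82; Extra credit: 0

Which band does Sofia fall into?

Weighted total:
  Term paper 71 × 0.07 = 4.97
  Peer review 69 × 0.1 = 6.9
  Essays 100 × 0.11 = 11
  Term project 48 × 0.24 = 11.52
  Quizzes 96 × 0.22 = 21.12
  Capstone 62 × 0.09 = 5.58
  Problem sets 42 × 0.06 = 2.52
  Participation 82 × 0.11 = 9.02
Sum = 72.63
Extra credit: 72.63 + 0 = 72.63
72.63 is ≥ 62.5 and < 75.5 → Credit

Credit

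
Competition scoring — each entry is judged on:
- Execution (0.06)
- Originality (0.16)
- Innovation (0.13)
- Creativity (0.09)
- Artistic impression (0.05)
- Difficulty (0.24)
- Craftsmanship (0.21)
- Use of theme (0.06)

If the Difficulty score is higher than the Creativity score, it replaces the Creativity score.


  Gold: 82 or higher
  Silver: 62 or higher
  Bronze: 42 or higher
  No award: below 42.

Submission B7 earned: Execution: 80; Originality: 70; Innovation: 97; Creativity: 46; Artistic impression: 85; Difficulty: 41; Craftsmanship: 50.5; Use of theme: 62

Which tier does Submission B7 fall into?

Bronze

Difficulty (41) ≤ Creativity (46), so Creativity stays at 46.
Weighted total:
  Execution 80 × 0.06 = 4.8
  Originality 70 × 0.16 = 11.2
  Innovation 97 × 0.13 = 12.61
  Creativity 46 × 0.09 = 4.14
  Artistic impression 85 × 0.05 = 4.25
  Difficulty 41 × 0.24 = 9.84
  Craftsmanship 50.5 × 0.21 = 10.605
  Use of theme 62 × 0.06 = 3.72
Sum = 61.165
61.165 is ≥ 42 and < 62 → Bronze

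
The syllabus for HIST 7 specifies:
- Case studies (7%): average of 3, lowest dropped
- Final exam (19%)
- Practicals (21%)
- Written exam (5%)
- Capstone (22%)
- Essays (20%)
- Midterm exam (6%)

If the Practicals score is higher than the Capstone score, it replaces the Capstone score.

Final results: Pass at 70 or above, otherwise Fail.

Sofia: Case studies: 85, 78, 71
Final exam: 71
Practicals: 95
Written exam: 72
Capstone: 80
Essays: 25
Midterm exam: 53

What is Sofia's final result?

Pass

Case studies: drop 71 → average of remaining 2 = 163/2 = 81.5
Practicals (95) > Capstone (80), so Capstone counts as 95.
Weighted total:
  Case studies 81.5 × 0.07 = 5.705
  Final exam 71 × 0.19 = 13.49
  Practicals 95 × 0.21 = 19.95
  Written exam 72 × 0.05 = 3.6
  Capstone 95 × 0.22 = 20.9
  Essays 25 × 0.2 = 5
  Midterm exam 53 × 0.06 = 3.18
Sum = 71.825
71.825 ≥ 70 → Pass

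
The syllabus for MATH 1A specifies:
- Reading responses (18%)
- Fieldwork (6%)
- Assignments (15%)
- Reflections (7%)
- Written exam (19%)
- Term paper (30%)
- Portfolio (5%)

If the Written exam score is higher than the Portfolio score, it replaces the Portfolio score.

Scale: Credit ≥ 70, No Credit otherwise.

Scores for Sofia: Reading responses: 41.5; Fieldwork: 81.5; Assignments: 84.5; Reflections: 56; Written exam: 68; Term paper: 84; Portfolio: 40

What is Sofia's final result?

Credit

Written exam (68) > Portfolio (40), so Portfolio counts as 68.
Weighted total:
  Reading responses 41.5 × 0.18 = 7.47
  Fieldwork 81.5 × 0.06 = 4.89
  Assignments 84.5 × 0.15 = 12.675
  Reflections 56 × 0.07 = 3.92
  Written exam 68 × 0.19 = 12.92
  Term paper 84 × 0.3 = 25.2
  Portfolio 68 × 0.05 = 3.4
Sum = 70.475
70.475 ≥ 70 → Credit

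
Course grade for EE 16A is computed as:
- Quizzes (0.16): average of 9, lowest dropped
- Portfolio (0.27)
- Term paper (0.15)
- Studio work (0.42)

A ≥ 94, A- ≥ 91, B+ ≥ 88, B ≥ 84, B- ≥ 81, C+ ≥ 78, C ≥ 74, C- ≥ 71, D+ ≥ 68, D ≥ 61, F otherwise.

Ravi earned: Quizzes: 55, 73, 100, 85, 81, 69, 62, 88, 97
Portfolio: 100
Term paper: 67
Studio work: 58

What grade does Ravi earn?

C

Quizzes: drop 55 → average of remaining 8 = 655/8 = 81.875
Weighted total:
  Quizzes 81.875 × 0.16 = 13.1
  Portfolio 100 × 0.27 = 27
  Term paper 67 × 0.15 = 10.05
  Studio work 58 × 0.42 = 24.36
Sum = 74.51
74.51 is ≥ 74 and < 78 → C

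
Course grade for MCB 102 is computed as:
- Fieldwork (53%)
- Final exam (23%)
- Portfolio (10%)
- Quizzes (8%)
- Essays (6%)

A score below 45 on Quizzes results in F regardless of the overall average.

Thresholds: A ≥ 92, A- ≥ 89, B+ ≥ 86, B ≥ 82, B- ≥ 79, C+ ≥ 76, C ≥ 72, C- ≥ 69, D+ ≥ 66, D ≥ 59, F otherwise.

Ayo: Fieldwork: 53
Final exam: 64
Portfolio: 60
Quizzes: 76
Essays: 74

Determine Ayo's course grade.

Quizzes score 76 ≥ 45: minimum met.
Weighted total:
  Fieldwork 53 × 0.53 = 28.09
  Final exam 64 × 0.23 = 14.72
  Portfolio 60 × 0.1 = 6
  Quizzes 76 × 0.08 = 6.08
  Essays 74 × 0.06 = 4.44
Sum = 59.33
59.33 is ≥ 59 and < 66 → D

D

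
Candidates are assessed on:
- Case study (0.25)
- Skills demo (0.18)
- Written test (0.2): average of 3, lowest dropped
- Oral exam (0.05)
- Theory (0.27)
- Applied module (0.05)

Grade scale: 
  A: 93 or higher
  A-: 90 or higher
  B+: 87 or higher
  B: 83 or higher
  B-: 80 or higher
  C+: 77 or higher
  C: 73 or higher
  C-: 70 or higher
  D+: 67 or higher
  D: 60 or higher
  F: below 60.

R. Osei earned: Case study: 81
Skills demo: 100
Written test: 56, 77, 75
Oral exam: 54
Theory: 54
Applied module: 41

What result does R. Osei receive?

C-

Written test: drop 56 → average of remaining 2 = 152/2 = 76
Weighted total:
  Case study 81 × 0.25 = 20.25
  Skills demo 100 × 0.18 = 18
  Written test 76 × 0.2 = 15.2
  Oral exam 54 × 0.05 = 2.7
  Theory 54 × 0.27 = 14.58
  Applied module 41 × 0.05 = 2.05
Sum = 72.78
72.78 is ≥ 70 and < 73 → C-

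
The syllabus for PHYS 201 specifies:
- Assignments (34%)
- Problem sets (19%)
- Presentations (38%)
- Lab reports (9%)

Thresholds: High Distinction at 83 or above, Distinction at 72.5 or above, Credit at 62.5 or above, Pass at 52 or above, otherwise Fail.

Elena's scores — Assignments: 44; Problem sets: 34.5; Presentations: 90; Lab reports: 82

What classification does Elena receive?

Weighted total:
  Assignments 44 × 0.34 = 14.96
  Problem sets 34.5 × 0.19 = 6.555
  Presentations 90 × 0.38 = 34.2
  Lab reports 82 × 0.09 = 7.38
Sum = 63.095
63.095 is ≥ 62.5 and < 72.5 → Credit

Credit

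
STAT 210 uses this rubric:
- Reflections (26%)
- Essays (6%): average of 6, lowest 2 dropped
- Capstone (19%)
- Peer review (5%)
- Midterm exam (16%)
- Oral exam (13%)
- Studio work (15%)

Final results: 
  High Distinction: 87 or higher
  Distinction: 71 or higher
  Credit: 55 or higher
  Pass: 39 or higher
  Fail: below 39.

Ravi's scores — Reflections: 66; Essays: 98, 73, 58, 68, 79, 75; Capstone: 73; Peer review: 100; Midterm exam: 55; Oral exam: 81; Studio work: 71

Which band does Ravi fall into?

Essays: drop 58, 68 → average of remaining 4 = 325/4 = 81.25
Weighted total:
  Reflections 66 × 0.26 = 17.16
  Essays 81.25 × 0.06 = 4.875
  Capstone 73 × 0.19 = 13.87
  Peer review 100 × 0.05 = 5
  Midterm exam 55 × 0.16 = 8.8
  Oral exam 81 × 0.13 = 10.53
  Studio work 71 × 0.15 = 10.65
Sum = 70.885
70.885 is ≥ 55 and < 71 → Credit

Credit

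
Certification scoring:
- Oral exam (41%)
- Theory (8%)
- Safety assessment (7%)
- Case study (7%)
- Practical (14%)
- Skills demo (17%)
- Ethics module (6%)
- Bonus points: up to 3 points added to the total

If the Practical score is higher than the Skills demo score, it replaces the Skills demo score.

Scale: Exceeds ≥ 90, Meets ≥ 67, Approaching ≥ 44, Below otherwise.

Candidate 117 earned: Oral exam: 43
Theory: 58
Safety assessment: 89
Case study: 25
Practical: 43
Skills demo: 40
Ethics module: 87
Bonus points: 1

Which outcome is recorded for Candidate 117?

Approaching

Practical (43) > Skills demo (40), so Skills demo counts as 43.
Weighted total:
  Oral exam 43 × 0.41 = 17.63
  Theory 58 × 0.08 = 4.64
  Safety assessment 89 × 0.07 = 6.23
  Case study 25 × 0.07 = 1.75
  Practical 43 × 0.14 = 6.02
  Skills demo 43 × 0.17 = 7.31
  Ethics module 87 × 0.06 = 5.22
Sum = 48.8
Bonus points: 48.8 + 1 = 49.8
49.8 is ≥ 44 and < 67 → Approaching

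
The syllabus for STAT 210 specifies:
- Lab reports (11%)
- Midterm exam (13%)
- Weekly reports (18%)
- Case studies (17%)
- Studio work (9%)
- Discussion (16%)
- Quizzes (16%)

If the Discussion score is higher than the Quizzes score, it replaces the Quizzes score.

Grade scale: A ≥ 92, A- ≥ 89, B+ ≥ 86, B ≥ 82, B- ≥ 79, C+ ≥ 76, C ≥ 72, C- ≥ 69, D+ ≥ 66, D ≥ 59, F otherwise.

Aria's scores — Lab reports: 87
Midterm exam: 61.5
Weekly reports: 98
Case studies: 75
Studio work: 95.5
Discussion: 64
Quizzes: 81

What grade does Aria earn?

B-

Discussion (64) ≤ Quizzes (81), so Quizzes stays at 81.
Weighted total:
  Lab reports 87 × 0.11 = 9.57
  Midterm exam 61.5 × 0.13 = 7.995
  Weekly reports 98 × 0.18 = 17.64
  Case studies 75 × 0.17 = 12.75
  Studio work 95.5 × 0.09 = 8.595
  Discussion 64 × 0.16 = 10.24
  Quizzes 81 × 0.16 = 12.96
Sum = 79.75
79.75 is ≥ 79 and < 82 → B-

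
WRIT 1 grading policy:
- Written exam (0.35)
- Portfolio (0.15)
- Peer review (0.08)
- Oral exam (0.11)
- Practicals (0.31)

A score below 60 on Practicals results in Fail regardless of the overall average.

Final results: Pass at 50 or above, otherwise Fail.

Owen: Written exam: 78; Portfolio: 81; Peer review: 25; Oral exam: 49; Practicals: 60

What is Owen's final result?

Practicals score 60 ≥ 60: minimum met.
Weighted total:
  Written exam 78 × 0.35 = 27.3
  Portfolio 81 × 0.15 = 12.15
  Peer review 25 × 0.08 = 2
  Oral exam 49 × 0.11 = 5.39
  Practicals 60 × 0.31 = 18.6
Sum = 65.44
65.44 ≥ 50 → Pass

Pass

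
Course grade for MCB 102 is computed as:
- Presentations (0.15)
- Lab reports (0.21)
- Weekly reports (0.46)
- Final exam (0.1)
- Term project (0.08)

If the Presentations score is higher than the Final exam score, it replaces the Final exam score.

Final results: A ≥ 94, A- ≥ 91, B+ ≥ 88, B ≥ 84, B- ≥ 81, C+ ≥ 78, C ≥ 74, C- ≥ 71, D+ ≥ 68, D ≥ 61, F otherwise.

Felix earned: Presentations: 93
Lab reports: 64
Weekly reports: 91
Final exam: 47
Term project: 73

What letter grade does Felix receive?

Presentations (93) > Final exam (47), so Final exam counts as 93.
Weighted total:
  Presentations 93 × 0.15 = 13.95
  Lab reports 64 × 0.21 = 13.44
  Weekly reports 91 × 0.46 = 41.86
  Final exam 93 × 0.1 = 9.3
  Term project 73 × 0.08 = 5.84
Sum = 84.39
84.39 is ≥ 84 and < 88 → B

B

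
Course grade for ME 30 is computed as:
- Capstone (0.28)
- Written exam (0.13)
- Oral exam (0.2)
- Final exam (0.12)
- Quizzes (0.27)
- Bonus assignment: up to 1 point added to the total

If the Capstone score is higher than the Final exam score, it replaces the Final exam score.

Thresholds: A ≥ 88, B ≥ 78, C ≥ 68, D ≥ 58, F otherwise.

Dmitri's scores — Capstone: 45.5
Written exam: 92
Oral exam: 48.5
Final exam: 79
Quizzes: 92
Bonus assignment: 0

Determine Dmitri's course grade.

C

Capstone (45.5) ≤ Final exam (79), so Final exam stays at 79.
Weighted total:
  Capstone 45.5 × 0.28 = 12.74
  Written exam 92 × 0.13 = 11.96
  Oral exam 48.5 × 0.2 = 9.7
  Final exam 79 × 0.12 = 9.48
  Quizzes 92 × 0.27 = 24.84
Sum = 68.72
Bonus assignment: 68.72 + 0 = 68.72
68.72 is ≥ 68 and < 78 → C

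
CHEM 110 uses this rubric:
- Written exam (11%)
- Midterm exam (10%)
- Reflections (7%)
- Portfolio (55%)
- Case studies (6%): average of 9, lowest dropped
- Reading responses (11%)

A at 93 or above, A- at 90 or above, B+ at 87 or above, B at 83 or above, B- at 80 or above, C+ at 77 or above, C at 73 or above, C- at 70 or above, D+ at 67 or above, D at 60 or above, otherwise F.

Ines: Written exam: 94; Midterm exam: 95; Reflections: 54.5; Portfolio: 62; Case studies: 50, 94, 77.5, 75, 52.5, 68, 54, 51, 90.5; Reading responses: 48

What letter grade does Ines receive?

D+

Case studies: drop 50 → average of remaining 8 = 562.5/8 = 70.3125
Weighted total:
  Written exam 94 × 0.11 = 10.34
  Midterm exam 95 × 0.1 = 9.5
  Reflections 54.5 × 0.07 = 3.815
  Portfolio 62 × 0.55 = 34.1
  Case studies 70.3125 × 0.06 = 4.21875
  Reading responses 48 × 0.11 = 5.28
Sum = 67.25375
67.25375 is ≥ 67 and < 70 → D+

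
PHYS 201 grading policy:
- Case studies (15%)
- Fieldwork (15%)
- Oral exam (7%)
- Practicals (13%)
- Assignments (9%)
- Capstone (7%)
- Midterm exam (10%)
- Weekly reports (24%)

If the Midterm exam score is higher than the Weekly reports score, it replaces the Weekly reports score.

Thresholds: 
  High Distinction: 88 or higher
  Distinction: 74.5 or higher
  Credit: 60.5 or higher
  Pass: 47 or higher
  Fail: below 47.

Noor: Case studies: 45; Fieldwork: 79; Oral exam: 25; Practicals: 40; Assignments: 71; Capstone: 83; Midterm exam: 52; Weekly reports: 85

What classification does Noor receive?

Midterm exam (52) ≤ Weekly reports (85), so Weekly reports stays at 85.
Weighted total:
  Case studies 45 × 0.15 = 6.75
  Fieldwork 79 × 0.15 = 11.85
  Oral exam 25 × 0.07 = 1.75
  Practicals 40 × 0.13 = 5.2
  Assignments 71 × 0.09 = 6.39
  Capstone 83 × 0.07 = 5.81
  Midterm exam 52 × 0.1 = 5.2
  Weekly reports 85 × 0.24 = 20.4
Sum = 63.35
63.35 is ≥ 60.5 and < 74.5 → Credit

Credit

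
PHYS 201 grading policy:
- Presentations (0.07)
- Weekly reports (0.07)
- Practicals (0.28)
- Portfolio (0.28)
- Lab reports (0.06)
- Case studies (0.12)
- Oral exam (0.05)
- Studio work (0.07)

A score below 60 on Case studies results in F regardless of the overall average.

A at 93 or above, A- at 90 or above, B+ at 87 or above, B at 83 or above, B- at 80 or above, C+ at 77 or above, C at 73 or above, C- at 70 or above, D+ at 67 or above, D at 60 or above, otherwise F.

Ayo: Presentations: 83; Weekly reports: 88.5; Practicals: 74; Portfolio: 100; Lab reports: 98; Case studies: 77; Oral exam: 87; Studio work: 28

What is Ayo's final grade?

B-

Case studies score 77 ≥ 60: minimum met.
Weighted total:
  Presentations 83 × 0.07 = 5.81
  Weekly reports 88.5 × 0.07 = 6.195
  Practicals 74 × 0.28 = 20.72
  Portfolio 100 × 0.28 = 28
  Lab reports 98 × 0.06 = 5.88
  Case studies 77 × 0.12 = 9.24
  Oral exam 87 × 0.05 = 4.35
  Studio work 28 × 0.07 = 1.96
Sum = 82.155
82.155 is ≥ 80 and < 83 → B-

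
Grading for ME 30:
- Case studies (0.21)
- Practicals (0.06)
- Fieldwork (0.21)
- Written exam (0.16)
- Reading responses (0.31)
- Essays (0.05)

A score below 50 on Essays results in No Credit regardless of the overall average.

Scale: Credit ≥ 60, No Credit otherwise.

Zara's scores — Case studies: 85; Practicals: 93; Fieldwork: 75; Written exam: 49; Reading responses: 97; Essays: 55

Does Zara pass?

Essays score 55 ≥ 50: minimum met.
Weighted total:
  Case studies 85 × 0.21 = 17.85
  Practicals 93 × 0.06 = 5.58
  Fieldwork 75 × 0.21 = 15.75
  Written exam 49 × 0.16 = 7.84
  Reading responses 97 × 0.31 = 30.07
  Essays 55 × 0.05 = 2.75
Sum = 79.84
79.84 ≥ 60 → Credit

Credit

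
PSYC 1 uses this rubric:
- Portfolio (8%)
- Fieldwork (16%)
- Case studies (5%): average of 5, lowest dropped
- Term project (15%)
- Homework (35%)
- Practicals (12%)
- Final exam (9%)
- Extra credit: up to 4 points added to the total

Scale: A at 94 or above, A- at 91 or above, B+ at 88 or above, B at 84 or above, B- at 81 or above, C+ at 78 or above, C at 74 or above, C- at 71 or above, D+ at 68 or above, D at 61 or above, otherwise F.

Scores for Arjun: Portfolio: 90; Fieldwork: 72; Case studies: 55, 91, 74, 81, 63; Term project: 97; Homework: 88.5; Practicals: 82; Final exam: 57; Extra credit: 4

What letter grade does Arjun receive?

B

Case studies: drop 55 → average of remaining 4 = 309/4 = 77.25
Weighted total:
  Portfolio 90 × 0.08 = 7.2
  Fieldwork 72 × 0.16 = 11.52
  Case studies 77.25 × 0.05 = 3.8625
  Term project 97 × 0.15 = 14.55
  Homework 88.5 × 0.35 = 30.975
  Practicals 82 × 0.12 = 9.84
  Final exam 57 × 0.09 = 5.13
Sum = 83.0775
Extra credit: 83.0775 + 4 = 87.0775
87.0775 is ≥ 84 and < 88 → B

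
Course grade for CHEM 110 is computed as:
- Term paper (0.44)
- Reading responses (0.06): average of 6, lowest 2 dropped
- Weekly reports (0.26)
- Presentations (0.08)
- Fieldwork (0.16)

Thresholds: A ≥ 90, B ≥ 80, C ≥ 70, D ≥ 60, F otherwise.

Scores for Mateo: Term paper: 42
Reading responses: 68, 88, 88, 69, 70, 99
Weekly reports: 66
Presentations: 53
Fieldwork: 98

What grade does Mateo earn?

D

Reading responses: drop 68, 69 → average of remaining 4 = 345/4 = 86.25
Weighted total:
  Term paper 42 × 0.44 = 18.48
  Reading responses 86.25 × 0.06 = 5.175
  Weekly reports 66 × 0.26 = 17.16
  Presentations 53 × 0.08 = 4.24
  Fieldwork 98 × 0.16 = 15.68
Sum = 60.735
60.735 is ≥ 60 and < 70 → D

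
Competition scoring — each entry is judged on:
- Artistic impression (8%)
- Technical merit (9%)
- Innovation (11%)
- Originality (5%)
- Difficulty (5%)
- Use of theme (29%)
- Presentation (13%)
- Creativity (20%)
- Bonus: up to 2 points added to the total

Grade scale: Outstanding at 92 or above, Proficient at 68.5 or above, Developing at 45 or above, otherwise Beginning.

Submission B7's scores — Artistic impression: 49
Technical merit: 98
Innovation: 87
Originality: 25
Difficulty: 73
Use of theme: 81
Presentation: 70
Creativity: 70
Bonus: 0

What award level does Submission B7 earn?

Weighted total:
  Artistic impression 49 × 0.08 = 3.92
  Technical merit 98 × 0.09 = 8.82
  Innovation 87 × 0.11 = 9.57
  Originality 25 × 0.05 = 1.25
  Difficulty 73 × 0.05 = 3.65
  Use of theme 81 × 0.29 = 23.49
  Presentation 70 × 0.13 = 9.1
  Creativity 70 × 0.2 = 14
Sum = 73.8
Bonus: 73.8 + 0 = 73.8
73.8 is ≥ 68.5 and < 92 → Proficient

Proficient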